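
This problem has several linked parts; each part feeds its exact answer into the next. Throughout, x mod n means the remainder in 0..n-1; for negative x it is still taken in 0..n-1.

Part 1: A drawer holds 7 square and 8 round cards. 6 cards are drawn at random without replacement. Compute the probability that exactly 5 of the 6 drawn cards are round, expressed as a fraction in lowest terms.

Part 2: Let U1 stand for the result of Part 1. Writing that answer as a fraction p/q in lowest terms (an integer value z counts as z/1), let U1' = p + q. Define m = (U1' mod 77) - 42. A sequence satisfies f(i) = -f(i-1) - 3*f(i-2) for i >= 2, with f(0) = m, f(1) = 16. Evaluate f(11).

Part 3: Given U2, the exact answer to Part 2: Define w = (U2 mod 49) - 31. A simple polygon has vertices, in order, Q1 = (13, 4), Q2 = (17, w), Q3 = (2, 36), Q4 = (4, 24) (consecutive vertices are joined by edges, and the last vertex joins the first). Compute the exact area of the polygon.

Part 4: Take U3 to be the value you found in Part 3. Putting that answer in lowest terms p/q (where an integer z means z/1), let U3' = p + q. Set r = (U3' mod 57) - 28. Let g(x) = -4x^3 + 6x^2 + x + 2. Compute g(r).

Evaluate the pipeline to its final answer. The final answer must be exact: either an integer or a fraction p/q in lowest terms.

39671

Part 1: total draws C(15,6) = 5005; favorable C(8,5)*C(7,1) = 392; P = 56/715; answer 56/715
Part 2: U1 = 56/715; threaded value p + q = 771; m = -41; f(2) = -1*(16) - 3*(-41) = 107; iterating: f(2)=107, f(3)=-155, f(4)=-166, f(5)=631, f(6)=-133, f(7)=-1760, f(8)=2159, f(9)=3121, f(10)=-9598, f(11)=235; answer 235
Part 3: U2 = 235; w = 8; cross terms: (13*8 - 17*4)=36, (17*36 - 2*8)=596, (2*24 - 4*36)=-96, (4*4 - 13*24)=-296; twice the area = |240| = 240; area = 120; answer 120
Part 4: U3 = 120; threaded value p + q = 121; r = -21; -4*(-21)^3 + 6*(-21)^2 + 1*(-21)^1 + 2 = (37044) + (2646) + (-21) + (2) = 39671; answer 39671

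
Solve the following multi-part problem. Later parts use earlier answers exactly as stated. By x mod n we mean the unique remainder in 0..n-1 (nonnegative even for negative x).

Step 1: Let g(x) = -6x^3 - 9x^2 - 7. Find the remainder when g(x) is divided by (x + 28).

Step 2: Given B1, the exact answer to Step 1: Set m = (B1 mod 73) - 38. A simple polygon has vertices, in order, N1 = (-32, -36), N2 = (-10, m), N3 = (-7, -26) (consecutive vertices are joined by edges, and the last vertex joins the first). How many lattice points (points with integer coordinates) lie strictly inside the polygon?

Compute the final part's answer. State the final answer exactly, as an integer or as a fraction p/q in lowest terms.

Step 1: remainder = value at the root: -6*(-28)^3 - 9*(-28)^2 - 7 = (131712) + (-7056) + (-7) = 124649; answer 124649
Step 2: B1 = 124649; m = 0; cross terms: (-32*0 - -10*-36)=-360, (-10*-26 - -7*0)=260, (-7*-36 - -32*-26)=-580; twice the area = |-680| = 680; area = 340; boundary points = 2 + 1 + 5 = 8; strictly interior points = area - boundary/2 + 1 = 337; answer 337

337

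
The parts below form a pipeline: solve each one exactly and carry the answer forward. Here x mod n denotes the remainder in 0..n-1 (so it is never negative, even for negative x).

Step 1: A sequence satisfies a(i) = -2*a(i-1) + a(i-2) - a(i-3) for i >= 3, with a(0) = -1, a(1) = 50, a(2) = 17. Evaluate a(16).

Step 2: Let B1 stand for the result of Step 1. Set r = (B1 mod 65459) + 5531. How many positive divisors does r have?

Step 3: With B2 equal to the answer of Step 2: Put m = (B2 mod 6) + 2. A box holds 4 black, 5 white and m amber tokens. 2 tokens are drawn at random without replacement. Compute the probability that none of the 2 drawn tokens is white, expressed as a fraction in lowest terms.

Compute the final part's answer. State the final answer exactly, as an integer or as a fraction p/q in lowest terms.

14/39

Step 1: a(3) = -2*(17) + 1*(50) - 1*(-1) = 17; iterating: a(3)=17, a(4)=-67, a(5)=134, a(6)=-352, a(7)=905, a(8)=-2296, a(9)=5849, a(10)=-14899, a(11)=37943, a(12)=-96634, a(13)=246110, a(14)=-626797, a(15)=1596338, a(16)=-4065583; answer -4065583
Step 2: B1 = -4065583; r = 63865; 63865 = 5 * 53 * 241; number of divisors = (1+1) * (1+1) * (1+1) = 8; answer 8
Step 3: B2 = 8; m = 4; total draws C(13,2) = 78; favorable C(8,2) = 28; P = 14/39; answer 14/39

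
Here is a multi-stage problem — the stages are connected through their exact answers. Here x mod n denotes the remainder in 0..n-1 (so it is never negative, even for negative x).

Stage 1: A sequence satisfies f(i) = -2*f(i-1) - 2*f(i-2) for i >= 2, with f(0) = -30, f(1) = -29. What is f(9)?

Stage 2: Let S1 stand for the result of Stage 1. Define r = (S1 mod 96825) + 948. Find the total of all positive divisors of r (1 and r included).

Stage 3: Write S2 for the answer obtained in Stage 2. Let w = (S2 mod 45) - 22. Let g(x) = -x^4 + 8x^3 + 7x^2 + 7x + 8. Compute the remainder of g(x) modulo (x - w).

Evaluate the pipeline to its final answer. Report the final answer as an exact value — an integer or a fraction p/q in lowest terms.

Stage 1: f(2) = -2*(-29) - 2*(-30) = 118; iterating: f(2)=118, f(3)=-178, f(4)=120, f(5)=116, f(6)=-472, f(7)=712, f(8)=-480, f(9)=-464; answer -464
Stage 2: S1 = -464; r = 97309; 97309 = 31 * 43 * 73; sigma = (1 + 31) * (1 + 43) * (1 + 73) = 32 * 44 * 74 = 104192; answer 104192
Stage 3: S2 = 104192; w = -5; remainder = value at the root: -1*(-5)^4 + 8*(-5)^3 + 7*(-5)^2 + 7*(-5)^1 + 8 = (-625) + (-1000) + (175) + (-35) + (8) = -1477; answer -1477

-1477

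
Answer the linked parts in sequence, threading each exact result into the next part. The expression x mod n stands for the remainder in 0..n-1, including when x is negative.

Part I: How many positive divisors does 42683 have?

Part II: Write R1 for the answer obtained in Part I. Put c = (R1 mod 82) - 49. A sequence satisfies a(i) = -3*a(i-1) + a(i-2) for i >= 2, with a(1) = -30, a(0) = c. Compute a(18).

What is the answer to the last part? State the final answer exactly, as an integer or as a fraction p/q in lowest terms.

Part I: 42683 is prime, so its only divisors are 1 and 42683; count = 2; answer 2
Part II: R1 = 2; c = -47; a(2) = -3*(-30) + 1*(-47) = 43; iterating: a(2)=43, a(3)=-159, a(4)=520, a(5)=-1719, a(6)=5677, a(7)=-18750, a(8)=61927, a(9)=-204531, a(10)=675520, a(11)=-2231091, a(12)=7368793, a(13)=-24337470, a(14)=80381203, a(15)=-265481079, a(16)=876824440, a(17)=-2895954399, a(18)=9564687637; answer 9564687637

9564687637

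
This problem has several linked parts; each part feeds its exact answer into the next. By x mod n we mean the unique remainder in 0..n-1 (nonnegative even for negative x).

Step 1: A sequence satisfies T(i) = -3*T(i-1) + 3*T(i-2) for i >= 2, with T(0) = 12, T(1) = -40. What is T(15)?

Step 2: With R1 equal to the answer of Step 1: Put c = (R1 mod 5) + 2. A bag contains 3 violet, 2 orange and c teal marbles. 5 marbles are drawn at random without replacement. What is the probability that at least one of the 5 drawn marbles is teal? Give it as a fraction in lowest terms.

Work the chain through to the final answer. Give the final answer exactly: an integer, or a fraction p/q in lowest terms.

Step 1: T(2) = -3*(-40) + 3*(12) = 156; iterating: T(2)=156, T(3)=-588, T(4)=2232, T(5)=-8460, T(6)=32076, T(7)=-121608, T(8)=461052, T(9)=-1747980, T(10)=6627096, T(11)=-25125228, T(12)=95256972, T(13)=-361146600, T(14)=1369210716, T(15)=-5191071948; answer -5191071948
Step 2: R1 = -5191071948; c = 4; total draws C(9,5) = 126; complement C(5,5) = 1; favorable 126 - 1 = 125; P = 125/126; answer 125/126

125/126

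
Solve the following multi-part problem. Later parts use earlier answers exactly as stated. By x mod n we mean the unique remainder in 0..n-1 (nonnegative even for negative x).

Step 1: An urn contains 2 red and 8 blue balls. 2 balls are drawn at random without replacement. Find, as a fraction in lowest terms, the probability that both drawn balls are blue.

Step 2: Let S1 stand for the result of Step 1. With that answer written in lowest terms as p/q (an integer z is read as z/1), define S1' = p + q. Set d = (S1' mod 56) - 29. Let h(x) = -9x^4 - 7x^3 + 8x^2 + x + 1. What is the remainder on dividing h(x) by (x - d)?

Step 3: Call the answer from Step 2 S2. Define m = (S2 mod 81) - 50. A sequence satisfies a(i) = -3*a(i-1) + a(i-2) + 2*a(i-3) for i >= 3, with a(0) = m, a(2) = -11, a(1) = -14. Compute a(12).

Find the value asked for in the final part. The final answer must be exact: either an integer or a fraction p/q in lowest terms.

Step 1: total draws C(10,2) = 45; favorable C(8,2) = 28; P = 28/45; answer 28/45
Step 2: S1 = 28/45; threaded value p + q = 73; d = -12; remainder = value at the root: -9*(-12)^4 - 7*(-12)^3 + 8*(-12)^2 + 1*(-12)^1 + 1 = (-186624) + (12096) + (1152) + (-12) + (1) = -173387; answer -173387
Step 3: S2 = -173387; m = -16; a(3) = -3*(-11) + 1*(-14) + 2*(-16) = -13; iterating: a(3)=-13, a(4)=0, a(5)=-35, a(6)=79, a(7)=-272, a(8)=825, a(9)=-2589, a(10)=8048, a(11)=-25083, a(12)=78119; answer 78119

78119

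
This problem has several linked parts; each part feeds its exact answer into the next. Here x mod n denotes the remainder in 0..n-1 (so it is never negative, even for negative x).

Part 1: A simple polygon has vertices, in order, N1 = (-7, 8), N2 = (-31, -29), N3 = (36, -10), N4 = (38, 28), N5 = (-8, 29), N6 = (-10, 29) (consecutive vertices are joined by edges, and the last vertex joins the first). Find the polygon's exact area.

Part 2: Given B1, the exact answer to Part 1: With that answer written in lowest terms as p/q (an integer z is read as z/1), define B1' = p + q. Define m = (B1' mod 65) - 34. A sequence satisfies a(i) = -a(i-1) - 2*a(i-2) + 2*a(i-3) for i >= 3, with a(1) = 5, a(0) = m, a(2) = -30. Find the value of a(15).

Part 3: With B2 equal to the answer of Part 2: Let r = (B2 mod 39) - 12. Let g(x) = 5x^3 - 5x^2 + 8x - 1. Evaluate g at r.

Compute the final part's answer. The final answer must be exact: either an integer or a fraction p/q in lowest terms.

8015

Part 1: cross terms: (-7*-29 - -31*8)=451, (-31*-10 - 36*-29)=1354, (36*28 - 38*-10)=1388, (38*29 - -8*28)=1326, (-8*29 - -10*29)=58, (-10*8 - -7*29)=123; twice the area = |4700| = 4700; area = 2350; answer 2350
Part 2: B1 = 2350; threaded value p + q = 2351; m = -23; a(3) = -1*(-30) - 2*(5) + 2*(-23) = -26; iterating: a(3)=-26, a(4)=96, a(5)=-104, a(6)=-140, a(7)=540, a(8)=-468, a(9)=-892, a(10)=2908, a(11)=-2060, a(12)=-5540, a(13)=15476, a(14)=-8516, a(15)=-33516; answer -33516
Part 3: B2 = -33516; r = 12; 5*(12)^3 - 5*(12)^2 + 8*(12)^1 - 1 = (8640) + (-720) + (96) + (-1) = 8015; answer 8015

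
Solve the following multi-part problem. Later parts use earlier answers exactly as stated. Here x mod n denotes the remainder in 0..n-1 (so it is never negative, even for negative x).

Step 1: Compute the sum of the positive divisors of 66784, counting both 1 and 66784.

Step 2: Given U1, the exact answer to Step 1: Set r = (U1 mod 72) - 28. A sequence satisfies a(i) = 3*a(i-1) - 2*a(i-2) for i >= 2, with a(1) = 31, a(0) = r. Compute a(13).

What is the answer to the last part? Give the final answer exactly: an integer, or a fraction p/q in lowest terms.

483241

Step 1: 66784 = 2^5 * 2087; sigma = (1 + 2 + 4 + 8 + 16 + 32) * (1 + 2087) = 63 * 2088 = 131544; answer 131544
Step 2: U1 = 131544; r = -28; a(2) = 3*(31) - 2*(-28) = 149; iterating: a(2)=149, a(3)=385, a(4)=857, a(5)=1801, a(6)=3689, a(7)=7465, a(8)=15017, a(9)=30121, a(10)=60329, a(11)=120745, a(12)=241577, a(13)=483241; answer 483241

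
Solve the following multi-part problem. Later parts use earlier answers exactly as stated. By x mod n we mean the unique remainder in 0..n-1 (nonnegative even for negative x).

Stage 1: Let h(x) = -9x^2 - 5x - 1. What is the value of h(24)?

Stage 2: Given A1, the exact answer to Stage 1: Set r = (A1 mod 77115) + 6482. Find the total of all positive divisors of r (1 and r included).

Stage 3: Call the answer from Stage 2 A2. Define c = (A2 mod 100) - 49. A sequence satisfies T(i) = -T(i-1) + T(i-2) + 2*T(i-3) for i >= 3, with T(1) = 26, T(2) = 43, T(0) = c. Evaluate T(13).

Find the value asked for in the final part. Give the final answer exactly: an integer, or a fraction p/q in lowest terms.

230

Stage 1: -9*(24)^2 - 5*(24)^1 - 1 = (-5184) + (-120) + (-1) = -5305; answer -5305
Stage 2: A1 = -5305; r = 78292; 78292 = 2^2 * 23^2 * 37; sigma = (1 + 2 + 4) * (1 + 23 + 529) * (1 + 37) = 7 * 553 * 38 = 147098; answer 147098
Stage 3: A2 = 147098; c = 49; T(3) = -1*(43) + 1*(26) + 2*(49) = 81; iterating: T(3)=81, T(4)=14, T(5)=153, T(6)=23, T(7)=158, T(8)=171, T(9)=33, T(10)=454, T(11)=-79, T(12)=599, T(13)=230; answer 230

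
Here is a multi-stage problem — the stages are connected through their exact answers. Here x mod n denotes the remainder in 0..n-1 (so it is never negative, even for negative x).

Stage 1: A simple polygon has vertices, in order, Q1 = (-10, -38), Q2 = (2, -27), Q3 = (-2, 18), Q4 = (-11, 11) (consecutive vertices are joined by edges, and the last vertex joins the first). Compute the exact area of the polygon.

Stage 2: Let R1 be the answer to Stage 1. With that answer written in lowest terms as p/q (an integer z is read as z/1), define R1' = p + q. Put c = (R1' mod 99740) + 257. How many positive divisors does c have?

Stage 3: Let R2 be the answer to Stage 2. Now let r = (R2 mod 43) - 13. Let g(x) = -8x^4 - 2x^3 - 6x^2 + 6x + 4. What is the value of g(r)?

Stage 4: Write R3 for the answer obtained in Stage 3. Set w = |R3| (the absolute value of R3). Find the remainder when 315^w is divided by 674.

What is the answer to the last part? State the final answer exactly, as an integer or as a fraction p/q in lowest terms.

Stage 1: cross terms: (-10*-27 - 2*-38)=346, (2*18 - -2*-27)=-18, (-2*11 - -11*18)=176, (-11*-38 - -10*11)=528; twice the area = |1032| = 1032; area = 516; answer 516
Stage 2: R1 = 516; threaded value p + q = 517; c = 774; 774 = 2 * 3^2 * 43; number of divisors = (1+1) * (2+1) * (1+1) = 12; answer 12
Stage 3: R2 = 12; r = -1; -8*(-1)^4 - 2*(-1)^3 - 6*(-1)^2 + 6*(-1)^1 + 4 = (-8) + (2) + (-6) + (-6) + (4) = -14; answer -14
Stage 4: R3 = -14; w = 14; squarings mod 674: 315^1=315, 315^2=147, 315^4=41, 315^8=333; 315^14 = 315^2 * 315^4 * 315^8 = 493 (mod 674); answer 493

493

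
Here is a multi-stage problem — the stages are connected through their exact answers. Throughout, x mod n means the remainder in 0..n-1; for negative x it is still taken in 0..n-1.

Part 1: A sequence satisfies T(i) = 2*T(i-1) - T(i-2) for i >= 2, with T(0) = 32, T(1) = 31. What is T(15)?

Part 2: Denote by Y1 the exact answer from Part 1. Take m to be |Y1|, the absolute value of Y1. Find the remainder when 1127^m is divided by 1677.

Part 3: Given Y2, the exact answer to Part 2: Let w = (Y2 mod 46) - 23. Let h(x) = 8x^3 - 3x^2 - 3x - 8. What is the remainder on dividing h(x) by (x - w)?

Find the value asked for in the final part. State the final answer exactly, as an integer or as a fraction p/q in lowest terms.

-242

Part 1: T(2) = 2*(31) - 1*(32) = 30; iterating: T(2)=30, T(3)=29, T(4)=28, T(5)=27, T(6)=26, T(7)=25, T(8)=24, T(9)=23, T(10)=22, T(11)=21, T(12)=20, T(13)=19, T(14)=18, T(15)=17; answer 17
Part 2: Y1 = 17; m = 17; squarings mod 1677: 1127^1=1127, 1127^2=640, 1127^4=412, 1127^8=367, 1127^16=529; 1127^17 = 1127^1 * 1127^16 = 848 (mod 1677); answer 848
Part 3: Y2 = 848; w = -3; remainder = value at the root: 8*(-3)^3 - 3*(-3)^2 - 3*(-3)^1 - 8 = (-216) + (-27) + (9) + (-8) = -242; answer -242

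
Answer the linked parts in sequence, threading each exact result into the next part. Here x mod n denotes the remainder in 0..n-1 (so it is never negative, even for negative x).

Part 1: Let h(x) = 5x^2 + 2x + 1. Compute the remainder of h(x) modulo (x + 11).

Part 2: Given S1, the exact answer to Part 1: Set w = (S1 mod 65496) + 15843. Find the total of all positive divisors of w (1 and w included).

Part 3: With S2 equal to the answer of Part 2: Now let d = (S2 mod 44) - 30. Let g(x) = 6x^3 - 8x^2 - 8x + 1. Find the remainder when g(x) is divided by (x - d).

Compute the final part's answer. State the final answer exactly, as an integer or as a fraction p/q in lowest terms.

Part 1: remainder = value at the root: 5*(-11)^2 + 2*(-11)^1 + 1 = (605) + (-22) + (1) = 584; answer 584
Part 2: S1 = 584; w = 16427; 16427 is prime, so its only divisors are 1 and 16427; sigma = 1 + 16427 = 16428; answer 16428
Part 3: S2 = 16428; d = -14; remainder = value at the root: 6*(-14)^3 - 8*(-14)^2 - 8*(-14)^1 + 1 = (-16464) + (-1568) + (112) + (1) = -17919; answer -17919

-17919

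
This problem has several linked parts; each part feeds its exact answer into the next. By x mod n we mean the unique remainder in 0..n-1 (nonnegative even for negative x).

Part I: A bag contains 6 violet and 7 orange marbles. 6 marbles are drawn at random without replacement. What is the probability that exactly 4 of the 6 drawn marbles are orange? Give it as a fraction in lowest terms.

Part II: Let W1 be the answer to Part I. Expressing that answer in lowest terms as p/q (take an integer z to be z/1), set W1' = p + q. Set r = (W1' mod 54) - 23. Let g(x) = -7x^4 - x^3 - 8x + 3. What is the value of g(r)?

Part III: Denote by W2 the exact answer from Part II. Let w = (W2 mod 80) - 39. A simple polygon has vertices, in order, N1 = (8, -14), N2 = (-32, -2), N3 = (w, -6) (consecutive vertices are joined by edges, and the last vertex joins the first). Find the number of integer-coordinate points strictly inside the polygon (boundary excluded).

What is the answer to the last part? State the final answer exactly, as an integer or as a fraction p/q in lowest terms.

35

Part I: total draws C(13,6) = 1716; favorable C(7,4)*C(6,2) = 525; P = 175/572; answer 175/572
Part II: W1 = 175/572; threaded value p + q = 747; r = 22; -7*(22)^4 - 1*(22)^3 - 8*(22)^1 + 3 = (-1639792) + (-10648) + (-176) + (3) = -1650613; answer -1650613
Part III: W2 = -1650613; w = -12; cross terms: (8*-2 - -32*-14)=-464, (-32*-6 - -12*-2)=168, (-12*-14 - 8*-6)=216; twice the area = |-80| = 80; area = 40; boundary points = 4 + 4 + 4 = 12; strictly interior points = area - boundary/2 + 1 = 35; answer 35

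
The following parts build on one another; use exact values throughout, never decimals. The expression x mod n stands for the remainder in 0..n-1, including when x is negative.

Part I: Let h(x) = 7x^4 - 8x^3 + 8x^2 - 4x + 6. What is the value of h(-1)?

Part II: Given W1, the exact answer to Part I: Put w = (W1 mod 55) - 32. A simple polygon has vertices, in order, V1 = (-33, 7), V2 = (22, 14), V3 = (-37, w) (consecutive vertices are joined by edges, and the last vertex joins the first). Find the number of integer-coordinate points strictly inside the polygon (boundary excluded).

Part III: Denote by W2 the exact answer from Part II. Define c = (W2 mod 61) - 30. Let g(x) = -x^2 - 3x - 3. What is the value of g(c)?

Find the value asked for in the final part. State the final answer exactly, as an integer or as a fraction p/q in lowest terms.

-1

Part I: 7*(-1)^4 - 8*(-1)^3 + 8*(-1)^2 - 4*(-1)^1 + 6 = (7) + (8) + (8) + (4) + (6) = 33; answer 33
Part II: W1 = 33; w = 1; cross terms: (-33*14 - 22*7)=-616, (22*1 - -37*14)=540, (-37*7 - -33*1)=-226; twice the area = |-302| = 302; area = 151; boundary points = 1 + 1 + 2 = 4; strictly interior points = area - boundary/2 + 1 = 150; answer 150
Part III: W2 = 150; c = -2; -1*(-2)^2 - 3*(-2)^1 - 3 = (-4) + (6) + (-3) = -1; answer -1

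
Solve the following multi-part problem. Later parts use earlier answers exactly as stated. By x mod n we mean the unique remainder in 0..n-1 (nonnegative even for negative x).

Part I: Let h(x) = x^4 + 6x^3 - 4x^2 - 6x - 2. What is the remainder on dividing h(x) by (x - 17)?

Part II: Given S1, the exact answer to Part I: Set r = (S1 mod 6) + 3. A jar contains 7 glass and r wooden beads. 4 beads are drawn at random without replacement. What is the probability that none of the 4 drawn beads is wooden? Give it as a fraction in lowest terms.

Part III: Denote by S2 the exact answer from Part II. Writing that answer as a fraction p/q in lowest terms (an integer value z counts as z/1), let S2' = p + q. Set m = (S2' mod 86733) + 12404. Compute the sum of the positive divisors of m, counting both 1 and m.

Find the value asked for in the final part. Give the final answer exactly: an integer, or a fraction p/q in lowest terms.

16640

Part I: remainder = value at the root: 1*(17)^4 + 6*(17)^3 - 4*(17)^2 - 6*(17)^1 - 2 = (83521) + (29478) + (-1156) + (-102) + (-2) = 111739; answer 111739
Part II: S1 = 111739; r = 4; total draws C(11,4) = 330; favorable C(7,4) = 35; P = 7/66; answer 7/66
Part III: S2 = 7/66; threaded value p + q = 73; m = 12477; 12477 = 3 * 4159; sigma = (1 + 3) * (1 + 4159) = 4 * 4160 = 16640; answer 16640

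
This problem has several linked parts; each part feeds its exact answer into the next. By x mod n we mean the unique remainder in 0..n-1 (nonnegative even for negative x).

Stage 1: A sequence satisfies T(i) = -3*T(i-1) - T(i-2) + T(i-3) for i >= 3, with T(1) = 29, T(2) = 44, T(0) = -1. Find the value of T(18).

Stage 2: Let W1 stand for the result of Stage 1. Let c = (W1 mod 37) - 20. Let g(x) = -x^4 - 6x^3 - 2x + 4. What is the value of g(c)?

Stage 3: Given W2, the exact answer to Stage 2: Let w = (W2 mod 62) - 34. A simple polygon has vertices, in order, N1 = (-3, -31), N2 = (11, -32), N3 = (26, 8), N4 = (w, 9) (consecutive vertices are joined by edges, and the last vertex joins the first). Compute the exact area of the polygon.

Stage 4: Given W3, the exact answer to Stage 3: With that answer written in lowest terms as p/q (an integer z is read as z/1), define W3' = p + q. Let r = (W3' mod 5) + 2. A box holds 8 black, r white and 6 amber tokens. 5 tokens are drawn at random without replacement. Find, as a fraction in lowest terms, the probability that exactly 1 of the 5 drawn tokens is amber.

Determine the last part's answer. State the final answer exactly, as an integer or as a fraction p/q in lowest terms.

715/1938

Stage 1: T(3) = -3*(44) - 1*(29) + 1*(-1) = -162; iterating: T(3)=-162, T(4)=471, T(5)=-1207, T(6)=2988, T(7)=-7286, T(8)=17663, T(9)=-42715, T(10)=103196, T(11)=-249210, T(12)=601719, T(13)=-1452751, T(14)=3507324, T(15)=-8467502, T(16)=20442431, T(17)=-49352467, T(18)=119147468; answer 119147468
Stage 2: W1 = 119147468; c = 11; -1*(11)^4 - 6*(11)^3 - 2*(11)^1 + 4 = (-14641) + (-7986) + (-22) + (4) = -22645; answer -22645
Stage 3: W2 = -22645; w = 13; cross terms: (-3*-32 - 11*-31)=437, (11*8 - 26*-32)=920, (26*9 - 13*8)=130, (13*-31 - -3*9)=-376; twice the area = |1111| = 1111; area = 1111/2; answer 1111/2
Stage 4: W3 = 1111/2; threaded value p + q = 1113; r = 5; total draws C(19,5) = 11628; favorable C(6,1)*C(13,4) = 4290; P = 715/1938; answer 715/1938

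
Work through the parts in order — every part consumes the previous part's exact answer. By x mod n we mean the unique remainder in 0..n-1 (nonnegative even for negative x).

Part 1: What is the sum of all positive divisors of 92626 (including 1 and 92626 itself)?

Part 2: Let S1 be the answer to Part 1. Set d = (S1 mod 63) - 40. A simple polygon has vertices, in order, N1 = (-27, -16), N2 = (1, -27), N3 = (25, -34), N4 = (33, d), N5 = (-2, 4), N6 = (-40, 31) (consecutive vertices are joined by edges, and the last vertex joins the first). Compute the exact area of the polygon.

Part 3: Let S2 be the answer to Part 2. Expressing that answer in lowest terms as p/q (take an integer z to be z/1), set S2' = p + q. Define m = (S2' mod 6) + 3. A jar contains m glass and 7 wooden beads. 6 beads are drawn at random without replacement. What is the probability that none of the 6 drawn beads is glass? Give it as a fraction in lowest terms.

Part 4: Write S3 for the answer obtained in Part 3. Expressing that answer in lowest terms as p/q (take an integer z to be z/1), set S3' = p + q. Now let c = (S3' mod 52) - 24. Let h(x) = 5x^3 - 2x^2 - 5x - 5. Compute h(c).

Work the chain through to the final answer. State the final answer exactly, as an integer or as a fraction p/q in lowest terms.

19883

Part 1: 92626 = 2 * 29 * 1597; sigma = (1 + 2) * (1 + 29) * (1 + 1597) = 3 * 30 * 1598 = 143820; answer 143820
Part 2: S1 = 143820; d = 14; cross terms: (-27*-27 - 1*-16)=745, (1*-34 - 25*-27)=641, (25*14 - 33*-34)=1472, (33*4 - -2*14)=160, (-2*31 - -40*4)=98, (-40*-16 - -27*31)=1477; twice the area = |4593| = 4593; area = 4593/2; answer 4593/2
Part 3: S2 = 4593/2; threaded value p + q = 4595; m = 8; total draws C(15,6) = 5005; favorable C(7,6) = 7; P = 1/715; answer 1/715
Part 4: S3 = 1/715; threaded value p + q = 716; c = 16; 5*(16)^3 - 2*(16)^2 - 5*(16)^1 - 5 = (20480) + (-512) + (-80) + (-5) = 19883; answer 19883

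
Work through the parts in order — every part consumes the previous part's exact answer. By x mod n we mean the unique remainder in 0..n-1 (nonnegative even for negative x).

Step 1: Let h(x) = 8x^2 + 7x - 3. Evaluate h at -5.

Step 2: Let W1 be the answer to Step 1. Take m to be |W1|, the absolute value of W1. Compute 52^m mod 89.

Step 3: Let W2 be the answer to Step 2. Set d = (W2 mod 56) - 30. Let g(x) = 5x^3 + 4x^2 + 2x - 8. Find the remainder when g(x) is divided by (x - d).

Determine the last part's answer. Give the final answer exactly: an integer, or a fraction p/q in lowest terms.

384

Step 1: 8*(-5)^2 + 7*(-5)^1 - 3 = (200) + (-35) + (-3) = 162; answer 162
Step 2: W1 = 162; m = 162; squarings mod 89: 52^1=52, 52^2=34, 52^4=88, 52^8=1, 52^16=1, 52^32=1, 52^64=1, 52^128=1; 52^162 = 52^2 * 52^32 * 52^128 = 34 (mod 89); answer 34
Step 3: W2 = 34; d = 4; remainder = value at the root: 5*(4)^3 + 4*(4)^2 + 2*(4)^1 - 8 = (320) + (64) + (8) + (-8) = 384; answer 384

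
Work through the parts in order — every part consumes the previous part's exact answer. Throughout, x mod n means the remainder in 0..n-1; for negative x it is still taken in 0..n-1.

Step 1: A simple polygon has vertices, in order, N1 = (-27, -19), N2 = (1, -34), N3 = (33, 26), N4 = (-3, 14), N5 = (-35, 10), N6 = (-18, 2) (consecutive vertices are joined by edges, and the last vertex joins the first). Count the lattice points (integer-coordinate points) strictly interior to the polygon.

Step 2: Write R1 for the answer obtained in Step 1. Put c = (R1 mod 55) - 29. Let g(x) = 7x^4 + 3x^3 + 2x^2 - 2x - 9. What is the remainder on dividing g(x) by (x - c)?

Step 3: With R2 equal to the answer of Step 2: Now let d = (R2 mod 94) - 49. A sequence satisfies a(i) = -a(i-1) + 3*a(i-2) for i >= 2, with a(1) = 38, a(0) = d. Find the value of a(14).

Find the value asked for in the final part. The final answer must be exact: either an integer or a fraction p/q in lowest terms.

-2947262

Step 1: cross terms: (-27*-34 - 1*-19)=937, (1*26 - 33*-34)=1148, (33*14 - -3*26)=540, (-3*10 - -35*14)=460, (-35*2 - -18*10)=110, (-18*-19 - -27*2)=396; twice the area = |3591| = 3591; area = 3591/2; boundary points = 1 + 4 + 12 + 4 + 1 + 3 = 25; strictly interior points = area - boundary/2 + 1 = 1784; answer 1784
Step 2: R1 = 1784; c = -5; remainder = value at the root: 7*(-5)^4 + 3*(-5)^3 + 2*(-5)^2 - 2*(-5)^1 - 9 = (4375) + (-375) + (50) + (10) + (-9) = 4051; answer 4051
Step 3: R2 = 4051; d = -40; a(2) = -1*(38) + 3*(-40) = -158; iterating: a(2)=-158, a(3)=272, a(4)=-746, a(5)=1562, a(6)=-3800, a(7)=8486, a(8)=-19886, a(9)=45344, a(10)=-105002, a(11)=241034, a(12)=-556040, a(13)=1279142, a(14)=-2947262; answer -2947262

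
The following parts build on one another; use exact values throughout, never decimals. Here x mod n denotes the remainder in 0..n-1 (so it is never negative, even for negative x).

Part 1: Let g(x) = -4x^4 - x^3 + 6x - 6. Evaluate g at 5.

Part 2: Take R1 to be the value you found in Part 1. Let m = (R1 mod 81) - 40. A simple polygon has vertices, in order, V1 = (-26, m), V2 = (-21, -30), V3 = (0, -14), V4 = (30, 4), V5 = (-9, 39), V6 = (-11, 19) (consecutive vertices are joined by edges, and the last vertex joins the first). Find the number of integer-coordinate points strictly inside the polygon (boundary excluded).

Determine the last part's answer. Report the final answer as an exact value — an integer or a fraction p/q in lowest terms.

1881

Part 1: -4*(5)^4 - 1*(5)^3 + 6*(5)^1 - 6 = (-2500) + (-125) + (30) + (-6) = -2601; answer -2601
Part 2: R1 = -2601; m = 32; cross terms: (-26*-30 - -21*32)=1452, (-21*-14 - 0*-30)=294, (0*4 - 30*-14)=420, (30*39 - -9*4)=1206, (-9*19 - -11*39)=258, (-11*32 - -26*19)=142; twice the area = |3772| = 3772; area = 1886; boundary points = 1 + 1 + 6 + 1 + 2 + 1 = 12; strictly interior points = area - boundary/2 + 1 = 1881; answer 1881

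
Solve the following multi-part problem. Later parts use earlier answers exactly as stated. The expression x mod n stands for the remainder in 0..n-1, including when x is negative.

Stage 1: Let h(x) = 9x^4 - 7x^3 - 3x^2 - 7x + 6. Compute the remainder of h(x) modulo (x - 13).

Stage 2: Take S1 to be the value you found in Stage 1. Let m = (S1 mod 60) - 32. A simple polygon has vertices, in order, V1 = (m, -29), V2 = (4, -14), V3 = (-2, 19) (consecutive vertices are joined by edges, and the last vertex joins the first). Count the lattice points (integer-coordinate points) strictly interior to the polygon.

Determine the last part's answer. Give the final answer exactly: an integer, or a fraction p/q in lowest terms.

Stage 1: remainder = value at the root: 9*(13)^4 - 7*(13)^3 - 3*(13)^2 - 7*(13)^1 + 6 = (257049) + (-15379) + (-507) + (-91) + (6) = 241078; answer 241078
Stage 2: S1 = 241078; m = 26; cross terms: (26*-14 - 4*-29)=-248, (4*19 - -2*-14)=48, (-2*-29 - 26*19)=-436; twice the area = |-636| = 636; area = 318; boundary points = 1 + 3 + 4 = 8; strictly interior points = area - boundary/2 + 1 = 315; answer 315

315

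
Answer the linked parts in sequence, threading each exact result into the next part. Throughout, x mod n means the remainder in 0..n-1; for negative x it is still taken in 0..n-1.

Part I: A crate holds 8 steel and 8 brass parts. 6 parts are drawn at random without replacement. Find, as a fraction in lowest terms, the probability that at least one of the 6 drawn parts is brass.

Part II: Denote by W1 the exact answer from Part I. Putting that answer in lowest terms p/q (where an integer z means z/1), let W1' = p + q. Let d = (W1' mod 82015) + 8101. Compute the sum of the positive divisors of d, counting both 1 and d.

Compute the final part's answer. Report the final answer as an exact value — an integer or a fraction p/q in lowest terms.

17136

Part I: total draws C(16,6) = 8008; complement C(8,6) = 28; favorable 8008 - 28 = 7980; P = 285/286; answer 285/286
Part II: W1 = 285/286; threaded value p + q = 571; d = 8672; 8672 = 2^5 * 271; sigma = (1 + 2 + 4 + 8 + 16 + 32) * (1 + 271) = 63 * 272 = 17136; answer 17136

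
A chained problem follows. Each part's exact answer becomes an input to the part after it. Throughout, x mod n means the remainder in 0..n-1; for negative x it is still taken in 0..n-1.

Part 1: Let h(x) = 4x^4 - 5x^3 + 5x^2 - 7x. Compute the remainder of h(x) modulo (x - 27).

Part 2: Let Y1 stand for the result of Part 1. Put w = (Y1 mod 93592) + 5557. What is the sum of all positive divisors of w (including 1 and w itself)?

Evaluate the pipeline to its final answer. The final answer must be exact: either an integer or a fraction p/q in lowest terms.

Part 1: remainder = value at the root: 4*(27)^4 - 5*(27)^3 + 5*(27)^2 - 7*(27)^1 = (2125764) + (-98415) + (3645) + (-189) = 2030805; answer 2030805
Part 2: Y1 = 2030805; w = 70930; 70930 = 2 * 5 * 41 * 173; sigma = (1 + 2) * (1 + 5) * (1 + 41) * (1 + 173) = 3 * 6 * 42 * 174 = 131544; answer 131544

131544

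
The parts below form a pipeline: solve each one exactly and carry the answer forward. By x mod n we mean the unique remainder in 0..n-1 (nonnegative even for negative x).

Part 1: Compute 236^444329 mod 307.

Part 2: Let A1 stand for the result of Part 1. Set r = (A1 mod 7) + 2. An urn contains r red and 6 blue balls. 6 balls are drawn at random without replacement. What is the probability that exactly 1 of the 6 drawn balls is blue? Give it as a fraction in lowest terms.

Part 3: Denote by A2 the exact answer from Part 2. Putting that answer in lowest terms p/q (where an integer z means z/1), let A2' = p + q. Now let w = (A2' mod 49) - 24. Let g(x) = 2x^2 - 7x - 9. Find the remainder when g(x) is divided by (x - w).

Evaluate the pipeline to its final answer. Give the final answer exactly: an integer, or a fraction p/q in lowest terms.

Part 1: squarings mod 307: 236^1=236, 236^2=129, 236^4=63, 236^8=285, 236^16=177, 236^32=15, 236^64=225, 236^128=277, 236^256=286, 236^512=134, 236^1024=150, 236^2048=89, 236^4096=246, 236^8192=37, 236^16384=141, 236^32768=233, 236^65536=257, 236^131072=44, 236^262144=94; 236^444329 = 236^1 * 236^8 * 236^32 * 236^128 * 236^256 * 236^512 * 236^1024 * 236^16384 * 236^32768 * 236^131072 * 236^262144 = 20 (mod 307); answer 20
Part 2: A1 = 20; r = 8; total draws C(14,6) = 3003; favorable C(6,1)*C(8,5) = 336; P = 16/143; answer 16/143
Part 3: A2 = 16/143; threaded value p + q = 159; w = -12; remainder = value at the root: 2*(-12)^2 - 7*(-12)^1 - 9 = (288) + (84) + (-9) = 363; answer 363

363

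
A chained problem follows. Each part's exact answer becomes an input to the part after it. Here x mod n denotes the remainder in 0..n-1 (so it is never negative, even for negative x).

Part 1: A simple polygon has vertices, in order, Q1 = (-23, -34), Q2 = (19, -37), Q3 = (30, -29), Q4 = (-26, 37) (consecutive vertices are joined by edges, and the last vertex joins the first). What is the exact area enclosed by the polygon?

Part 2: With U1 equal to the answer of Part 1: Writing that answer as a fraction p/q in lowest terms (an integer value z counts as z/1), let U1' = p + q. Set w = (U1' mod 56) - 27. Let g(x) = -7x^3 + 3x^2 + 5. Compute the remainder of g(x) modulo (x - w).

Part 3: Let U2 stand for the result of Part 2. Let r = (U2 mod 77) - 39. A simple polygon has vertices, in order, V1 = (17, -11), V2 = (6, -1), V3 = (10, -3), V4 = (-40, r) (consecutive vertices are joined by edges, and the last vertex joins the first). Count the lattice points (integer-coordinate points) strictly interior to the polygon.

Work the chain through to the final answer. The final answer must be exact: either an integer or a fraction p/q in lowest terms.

65

Part 1: cross terms: (-23*-37 - 19*-34)=1497, (19*-29 - 30*-37)=559, (30*37 - -26*-29)=356, (-26*-34 - -23*37)=1735; twice the area = |4147| = 4147; area = 4147/2; answer 4147/2
Part 2: U1 = 4147/2; threaded value p + q = 4149; w = -22; remainder = value at the root: -7*(-22)^3 + 3*(-22)^2 + 5 = (74536) + (1452) + (5) = 75993; answer 75993
Part 3: U2 = 75993; r = 32; cross terms: (17*-1 - 6*-11)=49, (6*-3 - 10*-1)=-8, (10*32 - -40*-3)=200, (-40*-11 - 17*32)=-104; twice the area = |137| = 137; area = 137/2; boundary points = 1 + 2 + 5 + 1 = 9; strictly interior points = area - boundary/2 + 1 = 65; answer 65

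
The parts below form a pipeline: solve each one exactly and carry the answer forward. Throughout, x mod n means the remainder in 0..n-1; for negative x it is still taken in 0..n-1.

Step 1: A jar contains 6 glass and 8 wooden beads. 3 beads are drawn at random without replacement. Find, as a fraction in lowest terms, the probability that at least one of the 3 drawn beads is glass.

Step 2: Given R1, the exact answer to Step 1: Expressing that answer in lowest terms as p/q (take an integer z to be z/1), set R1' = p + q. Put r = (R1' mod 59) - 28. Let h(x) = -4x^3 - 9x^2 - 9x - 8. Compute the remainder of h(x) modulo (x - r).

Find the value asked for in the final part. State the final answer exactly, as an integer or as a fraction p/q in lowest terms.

140

Step 1: total draws C(14,3) = 364; complement C(8,3) = 56; favorable 364 - 56 = 308; P = 11/13; answer 11/13
Step 2: R1 = 11/13; threaded value p + q = 24; r = -4; remainder = value at the root: -4*(-4)^3 - 9*(-4)^2 - 9*(-4)^1 - 8 = (256) + (-144) + (36) + (-8) = 140; answer 140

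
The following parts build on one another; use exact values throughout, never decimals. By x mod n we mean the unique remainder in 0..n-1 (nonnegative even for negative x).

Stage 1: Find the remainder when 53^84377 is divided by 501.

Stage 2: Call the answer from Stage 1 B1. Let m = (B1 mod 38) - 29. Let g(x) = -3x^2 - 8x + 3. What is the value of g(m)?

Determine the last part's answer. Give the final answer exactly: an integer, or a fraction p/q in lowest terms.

-1037

Stage 1: squarings mod 501: 53^1=53, 53^2=304, 53^4=232, 53^8=217, 53^16=496, 53^32=25, 53^64=124, 53^128=346, 53^256=478, 53^512=28, 53^1024=283, 53^2048=430, 53^4096=31, 53^8192=460, 53^16384=178, 53^32768=121, 53^65536=112; 53^84377 = 53^1 * 53^8 * 53^16 * 53^128 * 53^256 * 53^2048 * 53^16384 * 53^65536 = 389 (mod 501); answer 389
Stage 2: B1 = 389; m = -20; -3*(-20)^2 - 8*(-20)^1 + 3 = (-1200) + (160) + (3) = -1037; answer -1037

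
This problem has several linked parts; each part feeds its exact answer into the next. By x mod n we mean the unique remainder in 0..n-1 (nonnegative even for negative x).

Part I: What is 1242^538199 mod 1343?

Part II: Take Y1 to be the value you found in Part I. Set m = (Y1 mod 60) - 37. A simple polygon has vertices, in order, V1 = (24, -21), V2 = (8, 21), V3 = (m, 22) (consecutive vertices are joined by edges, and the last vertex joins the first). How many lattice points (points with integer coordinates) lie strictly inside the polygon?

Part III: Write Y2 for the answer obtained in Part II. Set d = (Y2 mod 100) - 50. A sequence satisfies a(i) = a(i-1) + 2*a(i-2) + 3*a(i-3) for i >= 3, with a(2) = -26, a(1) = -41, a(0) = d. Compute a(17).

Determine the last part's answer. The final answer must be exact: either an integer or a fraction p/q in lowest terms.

Part I: squarings mod 1343: 1242^1=1242, 1242^2=800, 1242^4=732, 1242^8=1310, 1242^16=1089, 1242^32=52, 1242^64=18, 1242^128=324, 1242^256=222, 1242^512=936, 1242^1024=460, 1242^2048=749, 1242^4096=970, 1242^8192=800, 1242^16384=732, 1242^32768=1310, 1242^65536=1089, 1242^131072=52, 1242^262144=18, 1242^524288=324; 1242^538199 = 1242^1 * 1242^2 * 1242^4 * 1242^16 * 1242^64 * 1242^512 * 1242^1024 * 1242^4096 * 1242^8192 * 1242^524288 = 851 (mod 1343); answer 851
Part II: Y1 = 851; m = -26; cross terms: (24*21 - 8*-21)=672, (8*22 - -26*21)=722, (-26*-21 - 24*22)=18; twice the area = |1412| = 1412; area = 706; boundary points = 2 + 1 + 1 = 4; strictly interior points = area - boundary/2 + 1 = 705; answer 705
Part III: Y2 = 705; d = -45; a(3) = 1*(-26) + 2*(-41) + 3*(-45) = -243; iterating: a(3)=-243, a(4)=-418, a(5)=-982, a(6)=-2547, a(7)=-5765, a(8)=-13805, a(9)=-32976, a(10)=-77881, a(11)=-185248, a(12)=-439938, a(13)=-1044077, a(14)=-2479697, a(15)=-5887665, a(16)=-13979290, a(17)=-33193711; answer -33193711

-33193711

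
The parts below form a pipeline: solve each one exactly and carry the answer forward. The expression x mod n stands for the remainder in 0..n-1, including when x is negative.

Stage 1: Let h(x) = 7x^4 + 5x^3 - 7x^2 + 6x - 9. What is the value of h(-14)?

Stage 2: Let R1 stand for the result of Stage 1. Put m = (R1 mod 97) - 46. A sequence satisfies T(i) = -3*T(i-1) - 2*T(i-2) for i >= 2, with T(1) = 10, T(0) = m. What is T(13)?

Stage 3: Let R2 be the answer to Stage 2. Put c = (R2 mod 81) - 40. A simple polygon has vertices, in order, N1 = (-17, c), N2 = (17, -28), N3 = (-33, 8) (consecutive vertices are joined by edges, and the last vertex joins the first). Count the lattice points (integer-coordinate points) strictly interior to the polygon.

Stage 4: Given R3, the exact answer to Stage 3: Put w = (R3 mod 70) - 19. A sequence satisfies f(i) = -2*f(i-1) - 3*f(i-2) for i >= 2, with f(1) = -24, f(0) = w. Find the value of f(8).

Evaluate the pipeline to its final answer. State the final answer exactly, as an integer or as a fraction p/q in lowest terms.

Stage 1: 7*(-14)^4 + 5*(-14)^3 - 7*(-14)^2 + 6*(-14)^1 - 9 = (268912) + (-13720) + (-1372) + (-84) + (-9) = 253727; answer 253727
Stage 2: R1 = 253727; m = 26; T(2) = -3*(10) - 2*(26) = -82; iterating: T(2)=-82, T(3)=226, T(4)=-514, T(5)=1090, T(6)=-2242, T(7)=4546, T(8)=-9154, T(9)=18370, T(10)=-36802, T(11)=73666, T(12)=-147394, T(13)=294850; answer 294850
Stage 3: R2 = 294850; c = -30; cross terms: (-17*-28 - 17*-30)=986, (17*8 - -33*-28)=-788, (-33*-30 - -17*8)=1126; twice the area = |1324| = 1324; area = 662; boundary points = 2 + 2 + 2 = 6; strictly interior points = area - boundary/2 + 1 = 660; answer 660
Stage 4: R3 = 660; w = 11; f(2) = -2*(-24) - 3*(11) = 15; iterating: f(2)=15, f(3)=42, f(4)=-129, f(5)=132, f(6)=123, f(7)=-642, f(8)=915; answer 915

915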